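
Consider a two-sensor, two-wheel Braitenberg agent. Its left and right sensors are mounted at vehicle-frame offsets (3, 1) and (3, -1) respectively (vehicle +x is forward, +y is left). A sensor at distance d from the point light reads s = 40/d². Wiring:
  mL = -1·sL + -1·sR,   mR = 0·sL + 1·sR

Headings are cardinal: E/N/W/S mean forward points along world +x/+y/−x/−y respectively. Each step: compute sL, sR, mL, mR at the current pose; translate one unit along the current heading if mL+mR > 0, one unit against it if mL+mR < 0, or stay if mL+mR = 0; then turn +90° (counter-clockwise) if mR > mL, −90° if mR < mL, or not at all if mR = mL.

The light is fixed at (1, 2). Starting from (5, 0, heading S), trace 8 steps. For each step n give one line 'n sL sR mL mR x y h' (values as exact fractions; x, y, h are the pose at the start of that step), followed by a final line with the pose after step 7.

n=0: pose=(5,0,S); sL=4/5, sR=20/17; mL=-168/85, mR=20/17; mL+mR=-4/5 → advance -1; mR−mL=268/85 → turn +1·90°
n=1: pose=(5,1,E); sL=40/49, sR=40/53; mL=-4080/2597, mR=40/53; mL+mR=-40/49 → advance -1; mR−mL=6040/2597 → turn +1·90°
n=2: pose=(4,1,N); sL=5, sR=2; mL=-7, mR=2; mL+mR=-5 → advance -1; mR−mL=9 → turn +1·90°
n=3: pose=(4,0,W); sL=40/9, sR=40; mL=-400/9, mR=40; mL+mR=-40/9 → advance -1; mR−mL=760/9 → turn +1·90°
n=4: pose=(5,0,S); sL=4/5, sR=20/17; mL=-168/85, mR=20/17; mL+mR=-4/5 → advance -1; mR−mL=268/85 → turn +1·90°
n=5: pose=(5,1,E); sL=40/49, sR=40/53; mL=-4080/2597, mR=40/53; mL+mR=-40/49 → advance -1; mR−mL=6040/2597 → turn +1·90°
n=6: pose=(4,1,N); sL=5, sR=2; mL=-7, mR=2; mL+mR=-5 → advance -1; mR−mL=9 → turn +1·90°
n=7: pose=(4,0,W); sL=40/9, sR=40; mL=-400/9, mR=40; mL+mR=-40/9 → advance -1; mR−mL=760/9 → turn +1·90°

0 4/5 20/17 -168/85 20/17 5 0 S
1 40/49 40/53 -4080/2597 40/53 5 1 E
2 5 2 -7 2 4 1 N
3 40/9 40 -400/9 40 4 0 W
4 4/5 20/17 -168/85 20/17 5 0 S
5 40/49 40/53 -4080/2597 40/53 5 1 E
6 5 2 -7 2 4 1 N
7 40/9 40 -400/9 40 4 0 W
final 5 0 S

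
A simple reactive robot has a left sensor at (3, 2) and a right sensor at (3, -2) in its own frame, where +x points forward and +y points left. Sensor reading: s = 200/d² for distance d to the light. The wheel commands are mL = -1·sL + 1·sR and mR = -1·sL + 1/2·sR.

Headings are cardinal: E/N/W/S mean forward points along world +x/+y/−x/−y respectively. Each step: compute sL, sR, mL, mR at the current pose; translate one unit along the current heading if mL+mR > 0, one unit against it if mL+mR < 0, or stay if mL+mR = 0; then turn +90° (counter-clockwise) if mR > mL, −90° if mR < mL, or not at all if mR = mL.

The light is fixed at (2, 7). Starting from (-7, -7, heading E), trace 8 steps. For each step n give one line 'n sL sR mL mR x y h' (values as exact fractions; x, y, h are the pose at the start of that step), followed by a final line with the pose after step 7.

0 10/9 50/73 -280/657 -505/657 -7 -7 E
1 200/353 200/433 -16000/152849 -51300/152849 -8 -7 S
2 100/197 20/29 1040/5713 -930/5713 -8 -6 W
3 200/269 200/181 17600/48689 -9300/48689 -9 -6 N
4 50/41 10/13 -240/533 -445/533 -9 -5 E
5 8/13 200/421 -768/5473 -2068/5473 -10 -5 S
6 100/197 100/153 4400/30141 -5450/30141 -10 -4 W
7 200/233 40/29 3520/6757 -1140/6757 -9 -4 N
final -9 -3 E

n=0: pose=(-7,-7,E); sL=10/9, sR=50/73; mL=-280/657, mR=-505/657; mL+mR=-785/657 → advance -1; mR−mL=-25/73 → turn -1·90°
n=1: pose=(-8,-7,S); sL=200/353, sR=200/433; mL=-16000/152849, mR=-51300/152849; mL+mR=-67300/152849 → advance -1; mR−mL=-100/433 → turn -1·90°
n=2: pose=(-8,-6,W); sL=100/197, sR=20/29; mL=1040/5713, mR=-930/5713; mL+mR=110/5713 → advance +1; mR−mL=-10/29 → turn -1·90°
n=3: pose=(-9,-6,N); sL=200/269, sR=200/181; mL=17600/48689, mR=-9300/48689; mL+mR=8300/48689 → advance +1; mR−mL=-100/181 → turn -1·90°
n=4: pose=(-9,-5,E); sL=50/41, sR=10/13; mL=-240/533, mR=-445/533; mL+mR=-685/533 → advance -1; mR−mL=-5/13 → turn -1·90°
n=5: pose=(-10,-5,S); sL=8/13, sR=200/421; mL=-768/5473, mR=-2068/5473; mL+mR=-2836/5473 → advance -1; mR−mL=-100/421 → turn -1·90°
n=6: pose=(-10,-4,W); sL=100/197, sR=100/153; mL=4400/30141, mR=-5450/30141; mL+mR=-350/10047 → advance -1; mR−mL=-50/153 → turn -1·90°
n=7: pose=(-9,-4,N); sL=200/233, sR=40/29; mL=3520/6757, mR=-1140/6757; mL+mR=2380/6757 → advance +1; mR−mL=-20/29 → turn -1·90°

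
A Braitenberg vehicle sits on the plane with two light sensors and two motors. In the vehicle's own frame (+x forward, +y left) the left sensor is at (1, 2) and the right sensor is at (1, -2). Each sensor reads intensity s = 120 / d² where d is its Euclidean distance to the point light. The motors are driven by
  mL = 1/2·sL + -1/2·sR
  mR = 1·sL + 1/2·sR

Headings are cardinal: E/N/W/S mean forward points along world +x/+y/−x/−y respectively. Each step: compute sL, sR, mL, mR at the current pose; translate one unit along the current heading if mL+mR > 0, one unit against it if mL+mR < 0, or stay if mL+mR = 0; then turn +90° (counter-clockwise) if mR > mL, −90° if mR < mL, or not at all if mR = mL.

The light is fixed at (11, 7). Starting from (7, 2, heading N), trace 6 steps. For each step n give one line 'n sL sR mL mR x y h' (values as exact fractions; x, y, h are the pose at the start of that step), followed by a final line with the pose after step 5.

n=0: pose=(7,2,N); sL=30/13, sR=6; mL=-24/13, mR=69/13; mL+mR=45/13 → advance +1; mR−mL=93/13 → turn +1·90°
n=1: pose=(7,3,W); sL=120/61, sR=120/29; mL=-1920/1769, mR=7140/1769; mL+mR=180/61 → advance +1; mR−mL=9060/1769 → turn +1·90°
n=2: pose=(6,3,S); sL=60/17, sR=60/37; mL=600/629, mR=2730/629; mL+mR=90/17 → advance +1; mR−mL=2130/629 → turn +1·90°
n=3: pose=(6,2,E); sL=24/5, sR=24/13; mL=96/65, mR=372/65; mL+mR=36/5 → advance +1; mR−mL=276/65 → turn +1·90°
n=4: pose=(7,2,N); sL=30/13, sR=6; mL=-24/13, mR=69/13; mL+mR=45/13 → advance +1; mR−mL=93/13 → turn +1·90°
n=5: pose=(7,3,W); sL=120/61, sR=120/29; mL=-1920/1769, mR=7140/1769; mL+mR=180/61 → advance +1; mR−mL=9060/1769 → turn +1·90°

0 30/13 6 -24/13 69/13 7 2 N
1 120/61 120/29 -1920/1769 7140/1769 7 3 W
2 60/17 60/37 600/629 2730/629 6 3 S
3 24/5 24/13 96/65 372/65 6 2 E
4 30/13 6 -24/13 69/13 7 2 N
5 120/61 120/29 -1920/1769 7140/1769 7 3 W
final 6 3 S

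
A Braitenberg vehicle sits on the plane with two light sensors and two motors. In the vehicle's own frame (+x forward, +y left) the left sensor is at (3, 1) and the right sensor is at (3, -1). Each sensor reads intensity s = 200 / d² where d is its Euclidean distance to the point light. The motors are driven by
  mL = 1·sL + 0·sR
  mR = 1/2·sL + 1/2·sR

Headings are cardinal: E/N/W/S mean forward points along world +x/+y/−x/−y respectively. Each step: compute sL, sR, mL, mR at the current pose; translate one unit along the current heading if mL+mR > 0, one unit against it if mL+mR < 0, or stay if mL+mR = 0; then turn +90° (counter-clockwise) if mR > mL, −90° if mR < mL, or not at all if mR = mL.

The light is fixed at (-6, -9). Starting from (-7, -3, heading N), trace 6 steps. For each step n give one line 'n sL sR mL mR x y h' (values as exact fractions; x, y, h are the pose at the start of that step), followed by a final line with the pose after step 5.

n=0: pose=(-7,-3,N); sL=40/17, sR=200/81; mL=40/17, mR=3320/1377; mL+mR=6560/1377 → advance +1; mR−mL=80/1377 → turn +1·90°
n=1: pose=(-7,-2,W); sL=50/13, sR=5/2; mL=50/13, mR=165/52; mL+mR=365/52 → advance +1; mR−mL=-35/52 → turn -1·90°
n=2: pose=(-8,-2,N); sL=200/109, sR=200/101; mL=200/109, mR=21000/11009; mL+mR=41200/11009 → advance +1; mR−mL=800/11009 → turn +1·90°
n=3: pose=(-8,-1,W); sL=100/37, sR=100/53; mL=100/37, mR=4500/1961; mL+mR=9800/1961 → advance +1; mR−mL=-800/1961 → turn -1·90°
n=4: pose=(-9,-1,N); sL=200/137, sR=8/5; mL=200/137, mR=1048/685; mL+mR=2048/685 → advance +1; mR−mL=48/685 → turn +1·90°
n=5: pose=(-9,0,W); sL=2, sR=25/17; mL=2, mR=59/34; mL+mR=127/34 → advance +1; mR−mL=-9/34 → turn -1·90°

0 40/17 200/81 40/17 3320/1377 -7 -3 N
1 50/13 5/2 50/13 165/52 -7 -2 W
2 200/109 200/101 200/109 21000/11009 -8 -2 N
3 100/37 100/53 100/37 4500/1961 -8 -1 W
4 200/137 8/5 200/137 1048/685 -9 -1 N
5 2 25/17 2 59/34 -9 0 W
final -10 0 N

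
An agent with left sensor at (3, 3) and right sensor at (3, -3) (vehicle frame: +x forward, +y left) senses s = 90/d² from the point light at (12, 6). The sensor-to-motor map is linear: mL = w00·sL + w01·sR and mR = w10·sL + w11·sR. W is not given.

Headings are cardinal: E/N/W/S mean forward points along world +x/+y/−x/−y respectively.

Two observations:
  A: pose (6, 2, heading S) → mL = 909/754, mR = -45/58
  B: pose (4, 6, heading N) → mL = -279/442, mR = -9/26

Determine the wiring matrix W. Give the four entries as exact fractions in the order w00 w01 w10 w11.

obs A: pose=(6,2,S) → sL=45/29, sR=9/13, mL=909/754, mR=-45/58
obs B: pose=(4,6,N) → sL=9/13, sR=45/17, mL=-279/442, mR=-9/26
sensor matrix S = [[45/29, 9/13], [9/13, 45/17]]; det S = 302292/83317
solve [mL_A; mL_B] = S·[w00; w01] and [mR_A; mR_B] = S·[w10; w11]:
  w00 = 1, w01 = -1/2, w10 = -1/2, w11 = 0

1 -1/2 -1/2 0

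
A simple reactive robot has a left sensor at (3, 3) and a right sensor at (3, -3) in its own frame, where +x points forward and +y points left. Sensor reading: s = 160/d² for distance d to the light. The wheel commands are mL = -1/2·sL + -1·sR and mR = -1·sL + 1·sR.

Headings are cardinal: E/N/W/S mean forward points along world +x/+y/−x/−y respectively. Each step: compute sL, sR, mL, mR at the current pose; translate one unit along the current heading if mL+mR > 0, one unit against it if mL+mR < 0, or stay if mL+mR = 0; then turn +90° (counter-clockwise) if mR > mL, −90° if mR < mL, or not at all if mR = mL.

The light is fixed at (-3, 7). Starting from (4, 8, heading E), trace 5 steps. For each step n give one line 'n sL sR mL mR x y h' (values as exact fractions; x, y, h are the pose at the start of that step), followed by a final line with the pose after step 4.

n=0: pose=(4,8,E); sL=40/29, sR=20/13; mL=-840/377, mR=60/377; mL+mR=-60/29 → advance -1; mR−mL=900/377 → turn +1·90°
n=1: pose=(3,8,N); sL=32/5, sR=160/97; mL=-2352/485, mR=-2304/485; mL+mR=-48/5 → advance -1; mR−mL=48/485 → turn +1·90°
n=2: pose=(3,7,W); sL=80/9, sR=80/9; mL=-40/3, mR=0; mL+mR=-40/3 → advance -1; mR−mL=40/3 → turn +1·90°
n=3: pose=(4,7,S); sL=160/109, sR=32/5; mL=-3888/545, mR=2688/545; mL+mR=-240/109 → advance -1; mR−mL=6576/545 → turn +1·90°
n=4: pose=(4,8,E); sL=40/29, sR=20/13; mL=-840/377, mR=60/377; mL+mR=-60/29 → advance -1; mR−mL=900/377 → turn +1·90°

0 40/29 20/13 -840/377 60/377 4 8 E
1 32/5 160/97 -2352/485 -2304/485 3 8 N
2 80/9 80/9 -40/3 0 3 7 W
3 160/109 32/5 -3888/545 2688/545 4 7 S
4 40/29 20/13 -840/377 60/377 4 8 E
final 3 8 N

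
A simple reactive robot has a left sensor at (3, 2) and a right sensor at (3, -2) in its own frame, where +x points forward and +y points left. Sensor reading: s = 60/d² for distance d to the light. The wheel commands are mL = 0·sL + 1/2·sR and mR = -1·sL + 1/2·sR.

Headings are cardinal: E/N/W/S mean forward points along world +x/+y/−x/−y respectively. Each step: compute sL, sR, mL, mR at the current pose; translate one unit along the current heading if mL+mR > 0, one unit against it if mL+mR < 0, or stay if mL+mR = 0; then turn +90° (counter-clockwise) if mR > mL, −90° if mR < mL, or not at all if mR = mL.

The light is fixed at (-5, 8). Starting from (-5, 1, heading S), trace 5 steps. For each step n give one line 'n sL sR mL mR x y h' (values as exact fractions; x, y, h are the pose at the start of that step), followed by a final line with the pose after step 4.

n=0: pose=(-5,1,S); sL=15/26, sR=15/26; mL=15/52, mR=-15/52; mL+mR=0 → advance +0; mR−mL=-15/26 → turn -1·90°
n=1: pose=(-5,1,W); sL=2/3, sR=30/17; mL=15/17, mR=11/51; mL+mR=56/51 → advance +1; mR−mL=-2/3 → turn -1·90°
n=2: pose=(-6,1,N); sL=12/5, sR=60/17; mL=30/17, mR=-54/85; mL+mR=96/85 → advance +1; mR−mL=-12/5 → turn -1·90°
n=3: pose=(-6,2,E); sL=3, sR=15/17; mL=15/34, mR=-87/34; mL+mR=-36/17 → advance -1; mR−mL=-3 → turn -1·90°
n=4: pose=(-7,2,S); sL=20/27, sR=60/97; mL=30/97, mR=-1130/2619; mL+mR=-320/2619 → advance -1; mR−mL=-20/27 → turn -1·90°

0 15/26 15/26 15/52 -15/52 -5 1 S
1 2/3 30/17 15/17 11/51 -5 1 W
2 12/5 60/17 30/17 -54/85 -6 1 N
3 3 15/17 15/34 -87/34 -6 2 E
4 20/27 60/97 30/97 -1130/2619 -7 2 S
final -7 3 W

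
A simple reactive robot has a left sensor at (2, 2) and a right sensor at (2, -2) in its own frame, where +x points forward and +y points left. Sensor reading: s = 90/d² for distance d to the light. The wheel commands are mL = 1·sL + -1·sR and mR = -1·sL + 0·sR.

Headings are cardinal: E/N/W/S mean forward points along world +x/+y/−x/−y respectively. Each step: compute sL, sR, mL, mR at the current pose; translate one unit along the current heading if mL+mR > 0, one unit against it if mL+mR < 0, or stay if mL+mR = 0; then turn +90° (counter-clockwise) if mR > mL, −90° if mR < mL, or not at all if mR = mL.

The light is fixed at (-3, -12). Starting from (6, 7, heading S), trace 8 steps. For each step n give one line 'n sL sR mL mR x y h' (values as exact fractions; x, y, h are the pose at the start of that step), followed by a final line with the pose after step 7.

0 9/41 45/169 -324/6929 -9/41 6 7 S
1 90/373 90/533 14400/198809 -90/373 6 8 W
2 45/274 45/314 450/21509 -45/274 7 8 N
3 2/13 90/433 -304/5629 -2/13 7 7 E
4 9/41 45/169 -324/6929 -9/41 6 7 S
5 90/373 90/533 14400/198809 -90/373 6 8 W
6 45/274 45/314 450/21509 -45/274 7 8 N
7 2/13 90/433 -304/5629 -2/13 7 7 E
final 6 7 S

n=0: pose=(6,7,S); sL=9/41, sR=45/169; mL=-324/6929, mR=-9/41; mL+mR=-45/169 → advance -1; mR−mL=-1197/6929 → turn -1·90°
n=1: pose=(6,8,W); sL=90/373, sR=90/533; mL=14400/198809, mR=-90/373; mL+mR=-90/533 → advance -1; mR−mL=-62370/198809 → turn -1·90°
n=2: pose=(7,8,N); sL=45/274, sR=45/314; mL=450/21509, mR=-45/274; mL+mR=-45/314 → advance -1; mR−mL=-7965/43018 → turn -1·90°
n=3: pose=(7,7,E); sL=2/13, sR=90/433; mL=-304/5629, mR=-2/13; mL+mR=-90/433 → advance -1; mR−mL=-562/5629 → turn -1·90°
n=4: pose=(6,7,S); sL=9/41, sR=45/169; mL=-324/6929, mR=-9/41; mL+mR=-45/169 → advance -1; mR−mL=-1197/6929 → turn -1·90°
n=5: pose=(6,8,W); sL=90/373, sR=90/533; mL=14400/198809, mR=-90/373; mL+mR=-90/533 → advance -1; mR−mL=-62370/198809 → turn -1·90°
n=6: pose=(7,8,N); sL=45/274, sR=45/314; mL=450/21509, mR=-45/274; mL+mR=-45/314 → advance -1; mR−mL=-7965/43018 → turn -1·90°
n=7: pose=(7,7,E); sL=2/13, sR=90/433; mL=-304/5629, mR=-2/13; mL+mR=-90/433 → advance -1; mR−mL=-562/5629 → turn -1·90°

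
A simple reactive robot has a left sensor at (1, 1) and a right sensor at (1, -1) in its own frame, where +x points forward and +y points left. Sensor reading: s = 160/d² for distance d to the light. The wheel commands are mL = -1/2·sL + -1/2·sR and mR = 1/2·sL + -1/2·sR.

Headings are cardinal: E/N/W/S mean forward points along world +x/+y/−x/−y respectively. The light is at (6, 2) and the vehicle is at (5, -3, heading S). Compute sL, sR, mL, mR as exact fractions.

left sensor world pos  = (6, -4); dL² = 36
right sensor world pos = (4, -4); dR² = 40
sL = 160/36 = 40/9
sR = 160/40 = 4
mL = -1/2·sL + -1/2·sR = -38/9
mR = 1/2·sL + -1/2·sR = 2/9

40/9 4 -38/9 2/9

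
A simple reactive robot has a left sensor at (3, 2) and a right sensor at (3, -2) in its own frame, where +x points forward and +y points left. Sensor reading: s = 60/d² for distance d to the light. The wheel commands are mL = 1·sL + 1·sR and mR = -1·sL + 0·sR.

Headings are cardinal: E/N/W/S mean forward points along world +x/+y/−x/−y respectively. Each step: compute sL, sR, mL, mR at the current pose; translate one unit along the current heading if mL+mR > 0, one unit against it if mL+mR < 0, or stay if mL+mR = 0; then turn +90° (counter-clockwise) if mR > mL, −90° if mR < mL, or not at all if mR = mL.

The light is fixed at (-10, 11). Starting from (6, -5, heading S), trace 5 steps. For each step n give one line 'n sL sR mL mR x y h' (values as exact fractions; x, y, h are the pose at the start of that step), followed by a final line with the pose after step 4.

0 12/137 60/557 14904/76309 -12/137 6 -5 S
1 6/53 30/197 2772/10441 -6/53 6 -6 W
2 12/73 12/97 2040/7081 -12/73 5 -6 N
3 3/26 5/54 73/351 -3/26 5 -5 E
4 12/137 60/557 14904/76309 -12/137 6 -5 S
final 6 -6 W

n=0: pose=(6,-5,S); sL=12/137, sR=60/557; mL=14904/76309, mR=-12/137; mL+mR=60/557 → advance +1; mR−mL=-21588/76309 → turn -1·90°
n=1: pose=(6,-6,W); sL=6/53, sR=30/197; mL=2772/10441, mR=-6/53; mL+mR=30/197 → advance +1; mR−mL=-3954/10441 → turn -1·90°
n=2: pose=(5,-6,N); sL=12/73, sR=12/97; mL=2040/7081, mR=-12/73; mL+mR=12/97 → advance +1; mR−mL=-3204/7081 → turn -1·90°
n=3: pose=(5,-5,E); sL=3/26, sR=5/54; mL=73/351, mR=-3/26; mL+mR=5/54 → advance +1; mR−mL=-227/702 → turn -1·90°
n=4: pose=(6,-5,S); sL=12/137, sR=60/557; mL=14904/76309, mR=-12/137; mL+mR=60/557 → advance +1; mR−mL=-21588/76309 → turn -1·90°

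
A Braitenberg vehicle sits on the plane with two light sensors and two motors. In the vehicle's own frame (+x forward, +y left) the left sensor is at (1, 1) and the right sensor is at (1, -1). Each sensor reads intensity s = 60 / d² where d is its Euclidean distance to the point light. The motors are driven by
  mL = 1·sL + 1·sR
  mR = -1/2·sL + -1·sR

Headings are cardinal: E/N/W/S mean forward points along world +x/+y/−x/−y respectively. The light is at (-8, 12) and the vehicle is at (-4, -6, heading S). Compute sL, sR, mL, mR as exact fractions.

left sensor world pos  = (-3, -7); dL² = 386
right sensor world pos = (-5, -7); dR² = 370
sL = 60/386 = 30/193
sR = 60/370 = 6/37
mL = 1·sL + 1·sR = 2268/7141
mR = -1/2·sL + -1·sR = -1713/7141

30/193 6/37 2268/7141 -1713/7141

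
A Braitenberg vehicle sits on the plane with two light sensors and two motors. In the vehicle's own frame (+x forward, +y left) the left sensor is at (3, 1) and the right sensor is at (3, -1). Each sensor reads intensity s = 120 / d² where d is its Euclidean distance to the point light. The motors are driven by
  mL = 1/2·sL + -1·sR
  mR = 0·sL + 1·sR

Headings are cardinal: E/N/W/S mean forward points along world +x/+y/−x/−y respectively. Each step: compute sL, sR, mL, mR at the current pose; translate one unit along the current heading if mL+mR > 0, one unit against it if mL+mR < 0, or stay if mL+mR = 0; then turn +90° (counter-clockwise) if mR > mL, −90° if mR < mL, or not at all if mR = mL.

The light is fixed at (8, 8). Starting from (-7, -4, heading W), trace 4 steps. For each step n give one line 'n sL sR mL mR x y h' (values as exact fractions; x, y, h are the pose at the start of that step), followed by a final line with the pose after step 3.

0 120/493 24/89 -6492/43877 24/89 -7 -4 W
1 4/15 60/257 -386/3855 60/257 -8 -4 S
2 120/313 24/73 -3132/22849 24/73 -8 -5 E
3 30/89 15/37 -780/3293 15/37 -7 -5 N
final -7 -4 W

n=0: pose=(-7,-4,W); sL=120/493, sR=24/89; mL=-6492/43877, mR=24/89; mL+mR=60/493 → advance +1; mR−mL=18324/43877 → turn +1·90°
n=1: pose=(-8,-4,S); sL=4/15, sR=60/257; mL=-386/3855, mR=60/257; mL+mR=2/15 → advance +1; mR−mL=1286/3855 → turn +1·90°
n=2: pose=(-8,-5,E); sL=120/313, sR=24/73; mL=-3132/22849, mR=24/73; mL+mR=60/313 → advance +1; mR−mL=10644/22849 → turn +1·90°
n=3: pose=(-7,-5,N); sL=30/89, sR=15/37; mL=-780/3293, mR=15/37; mL+mR=15/89 → advance +1; mR−mL=2115/3293 → turn +1·90°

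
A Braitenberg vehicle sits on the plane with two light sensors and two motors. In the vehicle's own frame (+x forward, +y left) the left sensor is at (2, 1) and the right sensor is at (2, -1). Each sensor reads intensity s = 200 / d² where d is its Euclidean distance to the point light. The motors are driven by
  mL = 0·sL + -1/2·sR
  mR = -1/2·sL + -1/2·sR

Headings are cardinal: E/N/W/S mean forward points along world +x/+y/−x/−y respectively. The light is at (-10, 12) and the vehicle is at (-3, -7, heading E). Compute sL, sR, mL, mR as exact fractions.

left sensor world pos  = (-1, -6); dL² = 405
right sensor world pos = (-1, -8); dR² = 481
sL = 200/405 = 40/81
sR = 200/481 = 200/481
mL = 0·sL + -1/2·sR = -100/481
mR = -1/2·sL + -1/2·sR = -17720/38961

40/81 200/481 -100/481 -17720/38961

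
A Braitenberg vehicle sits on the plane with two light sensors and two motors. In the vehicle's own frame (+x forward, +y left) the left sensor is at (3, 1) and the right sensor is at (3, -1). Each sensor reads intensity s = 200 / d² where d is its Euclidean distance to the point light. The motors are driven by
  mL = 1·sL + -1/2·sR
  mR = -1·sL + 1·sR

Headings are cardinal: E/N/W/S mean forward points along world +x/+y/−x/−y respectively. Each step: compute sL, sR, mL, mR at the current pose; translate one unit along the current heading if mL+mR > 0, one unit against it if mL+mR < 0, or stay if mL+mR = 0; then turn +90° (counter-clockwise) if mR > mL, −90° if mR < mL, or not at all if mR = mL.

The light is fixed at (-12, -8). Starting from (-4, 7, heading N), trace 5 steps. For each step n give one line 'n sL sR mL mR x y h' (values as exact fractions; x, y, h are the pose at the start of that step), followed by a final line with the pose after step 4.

0 200/373 40/81 8740/30213 -1280/30213 -4 7 N
1 20/41 100/173 1410/7093 640/7093 -4 8 E
2 200/269 200/233 19700/62677 7200/62677 -3 8 S
3 25/29 50/73 1100/2117 -375/2117 -3 7 W
4 200/373 40/81 8740/30213 -1280/30213 -4 7 N
final -4 8 E

n=0: pose=(-4,7,N); sL=200/373, sR=40/81; mL=8740/30213, mR=-1280/30213; mL+mR=20/81 → advance +1; mR−mL=-3340/10071 → turn -1·90°
n=1: pose=(-4,8,E); sL=20/41, sR=100/173; mL=1410/7093, mR=640/7093; mL+mR=50/173 → advance +1; mR−mL=-770/7093 → turn -1·90°
n=2: pose=(-3,8,S); sL=200/269, sR=200/233; mL=19700/62677, mR=7200/62677; mL+mR=100/233 → advance +1; mR−mL=-12500/62677 → turn -1·90°
n=3: pose=(-3,7,W); sL=25/29, sR=50/73; mL=1100/2117, mR=-375/2117; mL+mR=25/73 → advance +1; mR−mL=-1475/2117 → turn -1·90°
n=4: pose=(-4,7,N); sL=200/373, sR=40/81; mL=8740/30213, mR=-1280/30213; mL+mR=20/81 → advance +1; mR−mL=-3340/10071 → turn -1·90°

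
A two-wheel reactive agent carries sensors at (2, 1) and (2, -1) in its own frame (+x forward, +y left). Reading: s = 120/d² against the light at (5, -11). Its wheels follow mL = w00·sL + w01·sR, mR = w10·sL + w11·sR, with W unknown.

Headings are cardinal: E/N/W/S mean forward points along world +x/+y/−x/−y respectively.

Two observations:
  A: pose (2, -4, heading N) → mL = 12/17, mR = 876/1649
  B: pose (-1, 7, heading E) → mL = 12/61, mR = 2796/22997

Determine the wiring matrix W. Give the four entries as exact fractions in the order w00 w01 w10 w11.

obs A: pose=(2,-4,N) → sL=120/97, sR=24/17, mL=12/17, mR=876/1649
obs B: pose=(-1,7,E) → sL=120/377, sR=24/61, mL=12/61, mR=2796/22997
sensor matrix S = [[120/97, 24/17], [120/377, 24/61]]; det S = 1416960/37922053
solve [mL_A; mL_B] = S·[w00; w01] and [mR_A; mR_B] = S·[w10; w11]:
  w00 = 0, w01 = 1/2, w10 = 1, w11 = -1/2

0 1/2 1 -1/2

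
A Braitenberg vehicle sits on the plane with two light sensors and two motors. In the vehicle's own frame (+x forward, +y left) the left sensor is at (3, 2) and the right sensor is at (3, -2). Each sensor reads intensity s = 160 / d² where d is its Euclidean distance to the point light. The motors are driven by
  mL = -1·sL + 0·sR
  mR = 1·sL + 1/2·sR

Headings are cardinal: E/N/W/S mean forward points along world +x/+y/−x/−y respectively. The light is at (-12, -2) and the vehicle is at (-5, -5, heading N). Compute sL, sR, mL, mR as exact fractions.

left sensor world pos  = (-7, -2); dL² = 25
right sensor world pos = (-3, -2); dR² = 81
sL = 160/25 = 32/5
sR = 160/81 = 160/81
mL = -1·sL + 0·sR = -32/5
mR = 1·sL + 1/2·sR = 2992/405

32/5 160/81 -32/5 2992/405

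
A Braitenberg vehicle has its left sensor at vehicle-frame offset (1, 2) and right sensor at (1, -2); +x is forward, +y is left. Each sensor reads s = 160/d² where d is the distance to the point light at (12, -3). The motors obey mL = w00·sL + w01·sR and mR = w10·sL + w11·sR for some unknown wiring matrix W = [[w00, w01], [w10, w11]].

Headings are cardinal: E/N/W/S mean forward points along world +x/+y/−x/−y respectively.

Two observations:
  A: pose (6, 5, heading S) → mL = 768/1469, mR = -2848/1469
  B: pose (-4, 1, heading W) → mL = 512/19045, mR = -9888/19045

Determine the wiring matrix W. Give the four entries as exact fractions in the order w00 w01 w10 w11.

obs A: pose=(6,5,S) → sL=32/13, sR=160/113, mL=768/1469, mR=-2848/1469
obs B: pose=(-4,1,W) → sL=160/293, sR=32/65, mL=512/19045, mR=-9888/19045
sensor matrix S = [[32/13, 160/113], [160/293, 32/65]]; det S = 12271616/27977105
solve [mL_A; mL_B] = S·[w00; w01] and [mR_A; mR_B] = S·[w10; w11]:
  w00 = 1/2, w01 = -1/2, w10 = -1/2, w11 = -1/2

1/2 -1/2 -1/2 -1/2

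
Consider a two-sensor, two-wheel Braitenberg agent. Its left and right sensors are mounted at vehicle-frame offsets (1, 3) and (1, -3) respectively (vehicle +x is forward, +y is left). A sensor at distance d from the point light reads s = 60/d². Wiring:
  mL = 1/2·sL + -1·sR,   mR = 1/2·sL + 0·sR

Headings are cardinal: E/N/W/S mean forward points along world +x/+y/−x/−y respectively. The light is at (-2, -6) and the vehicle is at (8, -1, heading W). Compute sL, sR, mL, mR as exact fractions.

12/17 12/29 -30/493 6/17

left sensor world pos  = (7, -4); dL² = 85
right sensor world pos = (7, 2); dR² = 145
sL = 60/85 = 12/17
sR = 60/145 = 12/29
mL = 1/2·sL + -1·sR = -30/493
mR = 1/2·sL + 0·sR = 6/17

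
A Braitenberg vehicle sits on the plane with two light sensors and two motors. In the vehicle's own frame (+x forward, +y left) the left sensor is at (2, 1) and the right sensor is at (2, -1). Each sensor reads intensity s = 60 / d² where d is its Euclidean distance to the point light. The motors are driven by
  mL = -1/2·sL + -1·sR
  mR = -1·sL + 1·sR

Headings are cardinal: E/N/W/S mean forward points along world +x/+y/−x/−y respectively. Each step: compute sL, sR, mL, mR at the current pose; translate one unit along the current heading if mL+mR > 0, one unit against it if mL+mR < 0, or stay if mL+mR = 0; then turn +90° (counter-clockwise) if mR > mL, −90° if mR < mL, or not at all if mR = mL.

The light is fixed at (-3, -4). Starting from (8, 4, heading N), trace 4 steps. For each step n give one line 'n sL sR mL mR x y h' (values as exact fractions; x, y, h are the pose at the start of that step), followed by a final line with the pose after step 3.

0 3/10 15/61 -483/1220 -33/610 8 4 N
1 20/39 12/29 -758/1131 -112/1131 8 3 W
2 30/97 30/73 -4005/7081 720/7081 9 3 S
3 60/277 12/49 -4794/13573 384/13573 9 4 E
final 8 4 N

n=0: pose=(8,4,N); sL=3/10, sR=15/61; mL=-483/1220, mR=-33/610; mL+mR=-9/20 → advance -1; mR−mL=417/1220 → turn +1·90°
n=1: pose=(8,3,W); sL=20/39, sR=12/29; mL=-758/1131, mR=-112/1131; mL+mR=-10/13 → advance -1; mR−mL=646/1131 → turn +1·90°
n=2: pose=(9,3,S); sL=30/97, sR=30/73; mL=-4005/7081, mR=720/7081; mL+mR=-45/97 → advance -1; mR−mL=4725/7081 → turn +1·90°
n=3: pose=(9,4,E); sL=60/277, sR=12/49; mL=-4794/13573, mR=384/13573; mL+mR=-90/277 → advance -1; mR−mL=5178/13573 → turn +1·90°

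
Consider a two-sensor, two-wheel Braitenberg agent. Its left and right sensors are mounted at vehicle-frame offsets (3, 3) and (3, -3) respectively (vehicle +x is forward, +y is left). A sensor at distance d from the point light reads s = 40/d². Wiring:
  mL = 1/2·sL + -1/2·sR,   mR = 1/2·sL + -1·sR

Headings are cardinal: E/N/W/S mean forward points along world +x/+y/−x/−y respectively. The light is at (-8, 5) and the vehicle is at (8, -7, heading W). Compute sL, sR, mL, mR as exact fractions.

left sensor world pos  = (5, -10); dL² = 394
right sensor world pos = (5, -4); dR² = 250
sL = 40/394 = 20/197
sR = 40/250 = 4/25
mL = 1/2·sL + -1/2·sR = -144/4925
mR = 1/2·sL + -1·sR = -538/4925

20/197 4/25 -144/4925 -538/4925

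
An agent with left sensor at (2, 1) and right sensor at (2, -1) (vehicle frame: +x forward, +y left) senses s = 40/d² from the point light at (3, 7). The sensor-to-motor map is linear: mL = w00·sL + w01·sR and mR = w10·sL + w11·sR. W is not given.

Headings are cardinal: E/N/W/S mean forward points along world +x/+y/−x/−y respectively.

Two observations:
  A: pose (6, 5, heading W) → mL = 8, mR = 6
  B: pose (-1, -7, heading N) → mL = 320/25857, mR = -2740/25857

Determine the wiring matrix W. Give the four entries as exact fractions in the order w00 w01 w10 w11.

-1/2 1/2 -1 1/2

obs A: pose=(6,5,W) → sL=4, sR=20, mL=8, mR=6
obs B: pose=(-1,-7,N) → sL=40/169, sR=40/153, mL=320/25857, mR=-2740/25857
sensor matrix S = [[4, 20], [40/169, 40/153]]; det S = -95360/25857
solve [mL_A; mL_B] = S·[w00; w01] and [mR_A; mR_B] = S·[w10; w11]:
  w00 = -1/2, w01 = 1/2, w10 = -1, w11 = 1/2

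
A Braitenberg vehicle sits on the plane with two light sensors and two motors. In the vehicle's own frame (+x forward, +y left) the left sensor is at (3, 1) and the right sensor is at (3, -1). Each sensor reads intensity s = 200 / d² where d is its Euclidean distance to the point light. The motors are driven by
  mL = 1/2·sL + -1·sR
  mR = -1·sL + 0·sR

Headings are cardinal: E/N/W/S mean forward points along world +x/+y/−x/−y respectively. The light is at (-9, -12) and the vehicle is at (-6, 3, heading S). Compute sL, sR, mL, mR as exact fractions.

left sensor world pos  = (-5, 0); dL² = 160
right sensor world pos = (-7, 0); dR² = 148
sL = 200/160 = 5/4
sR = 200/148 = 50/37
mL = 1/2·sL + -1·sR = -215/296
mR = -1·sL + 0·sR = -5/4

5/4 50/37 -215/296 -5/4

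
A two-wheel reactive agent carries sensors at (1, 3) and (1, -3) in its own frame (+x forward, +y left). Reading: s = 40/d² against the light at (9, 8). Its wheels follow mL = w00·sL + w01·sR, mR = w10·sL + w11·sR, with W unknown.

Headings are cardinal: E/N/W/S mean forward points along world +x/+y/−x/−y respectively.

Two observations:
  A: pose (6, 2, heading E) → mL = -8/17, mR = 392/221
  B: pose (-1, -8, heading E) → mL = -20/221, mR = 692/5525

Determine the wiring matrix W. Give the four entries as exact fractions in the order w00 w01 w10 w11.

obs A: pose=(6,2,E) → sL=40/13, sR=8/17, mL=-8/17, mR=392/221
obs B: pose=(-1,-8,E) → sL=4/25, sR=20/221, mL=-20/221, mR=692/5525
sensor matrix S = [[40/13, 8/17], [4/25, 20/221]]; det S = 14592/71825
solve [mL_A; mL_B] = S·[w00; w01] and [mR_A; mR_B] = S·[w10; w11]:
  w00 = 0, w01 = -1, w10 = 1/2, w11 = 1/2

0 -1 1/2 1/2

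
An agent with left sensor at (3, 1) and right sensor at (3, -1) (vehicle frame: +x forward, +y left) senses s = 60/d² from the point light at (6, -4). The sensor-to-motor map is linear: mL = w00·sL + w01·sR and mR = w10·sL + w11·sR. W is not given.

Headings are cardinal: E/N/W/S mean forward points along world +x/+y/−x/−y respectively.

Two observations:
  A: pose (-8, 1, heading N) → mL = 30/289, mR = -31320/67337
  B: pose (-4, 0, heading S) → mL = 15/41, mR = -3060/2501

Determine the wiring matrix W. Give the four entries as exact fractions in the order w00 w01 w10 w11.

1/2 0 -1 -1

obs A: pose=(-8,1,N) → sL=60/289, sR=60/233, mL=30/289, mR=-31320/67337
obs B: pose=(-4,0,S) → sL=30/41, sR=30/61, mL=15/41, mR=-3060/2501
sensor matrix S = [[60/289, 60/233], [30/41, 30/61]]; det S = -14536800/168409837
solve [mL_A; mL_B] = S·[w00; w01] and [mR_A; mR_B] = S·[w10; w11]:
  w00 = 1/2, w01 = 0, w10 = -1, w11 = -1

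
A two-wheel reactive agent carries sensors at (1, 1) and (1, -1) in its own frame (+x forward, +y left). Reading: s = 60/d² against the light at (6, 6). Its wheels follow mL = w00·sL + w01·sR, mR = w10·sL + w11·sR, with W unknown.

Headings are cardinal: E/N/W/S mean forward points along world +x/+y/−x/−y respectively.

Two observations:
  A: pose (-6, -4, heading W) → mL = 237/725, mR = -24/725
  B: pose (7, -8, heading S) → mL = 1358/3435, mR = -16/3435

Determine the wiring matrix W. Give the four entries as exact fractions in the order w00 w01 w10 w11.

obs A: pose=(-6,-4,W) → sL=6/29, sR=6/25, mL=237/725, mR=-24/725
obs B: pose=(7,-8,S) → sL=60/229, sR=4/15, mL=1358/3435, mR=-16/3435
sensor matrix S = [[6/29, 6/25], [60/229, 4/15]]; det S = -256/33205
solve [mL_A; mL_B] = S·[w00; w01] and [mR_A; mR_B] = S·[w10; w11]:
  w00 = 1, w01 = 1/2, w10 = 1, w11 = -1

1 1/2 1 -1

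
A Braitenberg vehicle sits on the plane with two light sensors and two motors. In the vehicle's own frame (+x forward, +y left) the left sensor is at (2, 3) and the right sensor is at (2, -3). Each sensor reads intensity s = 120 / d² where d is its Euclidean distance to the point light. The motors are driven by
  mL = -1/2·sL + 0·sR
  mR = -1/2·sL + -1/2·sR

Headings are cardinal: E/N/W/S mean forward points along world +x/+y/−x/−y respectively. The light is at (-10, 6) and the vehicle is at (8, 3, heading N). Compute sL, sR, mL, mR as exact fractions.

left sensor world pos  = (5, 5); dL² = 226
right sensor world pos = (11, 5); dR² = 442
sL = 120/226 = 60/113
sR = 120/442 = 60/221
mL = -1/2·sL + 0·sR = -30/113
mR = -1/2·sL + -1/2·sR = -10020/24973

60/113 60/221 -30/113 -10020/24973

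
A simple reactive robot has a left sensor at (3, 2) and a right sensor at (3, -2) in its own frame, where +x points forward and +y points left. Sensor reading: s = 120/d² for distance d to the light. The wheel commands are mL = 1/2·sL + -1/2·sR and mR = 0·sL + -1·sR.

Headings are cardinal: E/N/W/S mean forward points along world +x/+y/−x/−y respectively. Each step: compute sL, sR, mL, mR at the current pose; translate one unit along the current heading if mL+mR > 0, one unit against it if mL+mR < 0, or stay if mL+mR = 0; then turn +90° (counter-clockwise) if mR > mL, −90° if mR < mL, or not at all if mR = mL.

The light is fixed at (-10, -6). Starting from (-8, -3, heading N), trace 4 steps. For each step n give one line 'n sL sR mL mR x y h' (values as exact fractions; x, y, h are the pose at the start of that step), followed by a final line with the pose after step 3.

0 10/3 30/13 20/39 -30/13 -8 -3 N
1 120/41 24/5 -192/205 -24/5 -8 -4 E
2 12 60 -24 -60 -9 -4 S
3 24 120/29 288/29 -120/29 -9 -3 W
final -10 -3 N

n=0: pose=(-8,-3,N); sL=10/3, sR=30/13; mL=20/39, mR=-30/13; mL+mR=-70/39 → advance -1; mR−mL=-110/39 → turn -1·90°
n=1: pose=(-8,-4,E); sL=120/41, sR=24/5; mL=-192/205, mR=-24/5; mL+mR=-1176/205 → advance -1; mR−mL=-792/205 → turn -1·90°
n=2: pose=(-9,-4,S); sL=12, sR=60; mL=-24, mR=-60; mL+mR=-84 → advance -1; mR−mL=-36 → turn -1·90°
n=3: pose=(-9,-3,W); sL=24, sR=120/29; mL=288/29, mR=-120/29; mL+mR=168/29 → advance +1; mR−mL=-408/29 → turn -1·90°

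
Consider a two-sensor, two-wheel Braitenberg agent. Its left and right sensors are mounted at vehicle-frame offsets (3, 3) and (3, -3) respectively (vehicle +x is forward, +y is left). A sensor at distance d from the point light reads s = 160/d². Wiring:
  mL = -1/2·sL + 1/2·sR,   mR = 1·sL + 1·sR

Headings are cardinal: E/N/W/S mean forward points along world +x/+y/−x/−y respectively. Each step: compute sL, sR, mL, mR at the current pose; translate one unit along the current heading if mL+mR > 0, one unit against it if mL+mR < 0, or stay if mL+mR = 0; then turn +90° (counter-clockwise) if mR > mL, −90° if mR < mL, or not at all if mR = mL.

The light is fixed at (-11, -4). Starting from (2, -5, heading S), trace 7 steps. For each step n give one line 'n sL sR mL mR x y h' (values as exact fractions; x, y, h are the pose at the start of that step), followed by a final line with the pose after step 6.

0 10/17 40/29 195/493 970/493 2 -5 S
1 160/257 160/281 -1920/72217 86080/72217 2 -6 E
2 80/61 16/29 -672/1769 3296/1769 3 -6 N
3 160/137 32/25 192/3425 8384/3425 3 -5 W
4 10/17 40/29 195/493 970/493 2 -5 S
5 160/257 160/281 -1920/72217 86080/72217 2 -6 E
6 80/61 16/29 -672/1769 3296/1769 3 -6 N
final 3 -5 W

n=0: pose=(2,-5,S); sL=10/17, sR=40/29; mL=195/493, mR=970/493; mL+mR=1165/493 → advance +1; mR−mL=775/493 → turn +1·90°
n=1: pose=(2,-6,E); sL=160/257, sR=160/281; mL=-1920/72217, mR=86080/72217; mL+mR=84160/72217 → advance +1; mR−mL=88000/72217 → turn +1·90°
n=2: pose=(3,-6,N); sL=80/61, sR=16/29; mL=-672/1769, mR=3296/1769; mL+mR=2624/1769 → advance +1; mR−mL=3968/1769 → turn +1·90°
n=3: pose=(3,-5,W); sL=160/137, sR=32/25; mL=192/3425, mR=8384/3425; mL+mR=8576/3425 → advance +1; mR−mL=8192/3425 → turn +1·90°
n=4: pose=(2,-5,S); sL=10/17, sR=40/29; mL=195/493, mR=970/493; mL+mR=1165/493 → advance +1; mR−mL=775/493 → turn +1·90°
n=5: pose=(2,-6,E); sL=160/257, sR=160/281; mL=-1920/72217, mR=86080/72217; mL+mR=84160/72217 → advance +1; mR−mL=88000/72217 → turn +1·90°
n=6: pose=(3,-6,N); sL=80/61, sR=16/29; mL=-672/1769, mR=3296/1769; mL+mR=2624/1769 → advance +1; mR−mL=3968/1769 → turn +1·90°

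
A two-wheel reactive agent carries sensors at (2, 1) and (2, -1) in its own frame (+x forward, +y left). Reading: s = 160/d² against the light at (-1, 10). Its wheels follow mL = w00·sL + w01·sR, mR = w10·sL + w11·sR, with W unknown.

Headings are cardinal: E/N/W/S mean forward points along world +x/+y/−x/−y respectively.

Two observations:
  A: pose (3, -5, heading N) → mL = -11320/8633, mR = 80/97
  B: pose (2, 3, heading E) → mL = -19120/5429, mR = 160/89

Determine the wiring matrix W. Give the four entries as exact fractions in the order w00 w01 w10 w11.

-1 -1/2 0 1

obs A: pose=(3,-5,N) → sL=80/89, sR=80/97, mL=-11320/8633, mR=80/97
obs B: pose=(2,3,E) → sL=160/61, sR=160/89, mL=-19120/5429, mR=160/89
sensor matrix S = [[80/89, 80/97], [160/61, 160/89]]; det S = -25651200/46868557
solve [mL_A; mL_B] = S·[w00; w01] and [mR_A; mR_B] = S·[w10; w11]:
  w00 = -1, w01 = -1/2, w10 = 0, w11 = 1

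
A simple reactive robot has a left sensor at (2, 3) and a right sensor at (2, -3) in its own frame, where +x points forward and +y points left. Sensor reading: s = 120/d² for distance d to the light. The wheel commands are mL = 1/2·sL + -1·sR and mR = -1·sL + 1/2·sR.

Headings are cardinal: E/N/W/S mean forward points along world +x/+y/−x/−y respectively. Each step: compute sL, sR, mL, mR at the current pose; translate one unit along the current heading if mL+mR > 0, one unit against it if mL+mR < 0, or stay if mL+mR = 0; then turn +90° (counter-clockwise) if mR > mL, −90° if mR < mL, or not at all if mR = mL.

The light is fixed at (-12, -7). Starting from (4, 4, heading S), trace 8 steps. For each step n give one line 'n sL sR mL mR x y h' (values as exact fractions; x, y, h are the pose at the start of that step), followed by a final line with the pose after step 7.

0 60/221 12/25 -1902/5525 -174/5525 4 4 S
1 40/183 8/27 -308/1647 -116/1647 4 5 E
2 6/17 3/13 -12/221 -105/442 3 5 N
3 24/97 120/353 -7404/34241 -2652/34241 3 4 E
4 12/29 60/229 -366/6641 -1878/6641 2 4 N
5 24/85 24/61 -1308/5185 -444/5185 2 3 E
6 30/61 3/10 -33/610 -417/1220 1 3 N
7 40/123 40/87 -1060/3567 -340/3567 1 2 E
final 0 2 N

n=0: pose=(4,4,S); sL=60/221, sR=12/25; mL=-1902/5525, mR=-174/5525; mL+mR=-2076/5525 → advance -1; mR−mL=1728/5525 → turn +1·90°
n=1: pose=(4,5,E); sL=40/183, sR=8/27; mL=-308/1647, mR=-116/1647; mL+mR=-424/1647 → advance -1; mR−mL=64/549 → turn +1·90°
n=2: pose=(3,5,N); sL=6/17, sR=3/13; mL=-12/221, mR=-105/442; mL+mR=-129/442 → advance -1; mR−mL=-81/442 → turn -1·90°
n=3: pose=(3,4,E); sL=24/97, sR=120/353; mL=-7404/34241, mR=-2652/34241; mL+mR=-10056/34241 → advance -1; mR−mL=4752/34241 → turn +1·90°
n=4: pose=(2,4,N); sL=12/29, sR=60/229; mL=-366/6641, mR=-1878/6641; mL+mR=-2244/6641 → advance -1; mR−mL=-1512/6641 → turn -1·90°
n=5: pose=(2,3,E); sL=24/85, sR=24/61; mL=-1308/5185, mR=-444/5185; mL+mR=-1752/5185 → advance -1; mR−mL=864/5185 → turn +1·90°
n=6: pose=(1,3,N); sL=30/61, sR=3/10; mL=-33/610, mR=-417/1220; mL+mR=-483/1220 → advance -1; mR−mL=-351/1220 → turn -1·90°
n=7: pose=(1,2,E); sL=40/123, sR=40/87; mL=-1060/3567, mR=-340/3567; mL+mR=-1400/3567 → advance -1; mR−mL=240/1189 → turn +1·90°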